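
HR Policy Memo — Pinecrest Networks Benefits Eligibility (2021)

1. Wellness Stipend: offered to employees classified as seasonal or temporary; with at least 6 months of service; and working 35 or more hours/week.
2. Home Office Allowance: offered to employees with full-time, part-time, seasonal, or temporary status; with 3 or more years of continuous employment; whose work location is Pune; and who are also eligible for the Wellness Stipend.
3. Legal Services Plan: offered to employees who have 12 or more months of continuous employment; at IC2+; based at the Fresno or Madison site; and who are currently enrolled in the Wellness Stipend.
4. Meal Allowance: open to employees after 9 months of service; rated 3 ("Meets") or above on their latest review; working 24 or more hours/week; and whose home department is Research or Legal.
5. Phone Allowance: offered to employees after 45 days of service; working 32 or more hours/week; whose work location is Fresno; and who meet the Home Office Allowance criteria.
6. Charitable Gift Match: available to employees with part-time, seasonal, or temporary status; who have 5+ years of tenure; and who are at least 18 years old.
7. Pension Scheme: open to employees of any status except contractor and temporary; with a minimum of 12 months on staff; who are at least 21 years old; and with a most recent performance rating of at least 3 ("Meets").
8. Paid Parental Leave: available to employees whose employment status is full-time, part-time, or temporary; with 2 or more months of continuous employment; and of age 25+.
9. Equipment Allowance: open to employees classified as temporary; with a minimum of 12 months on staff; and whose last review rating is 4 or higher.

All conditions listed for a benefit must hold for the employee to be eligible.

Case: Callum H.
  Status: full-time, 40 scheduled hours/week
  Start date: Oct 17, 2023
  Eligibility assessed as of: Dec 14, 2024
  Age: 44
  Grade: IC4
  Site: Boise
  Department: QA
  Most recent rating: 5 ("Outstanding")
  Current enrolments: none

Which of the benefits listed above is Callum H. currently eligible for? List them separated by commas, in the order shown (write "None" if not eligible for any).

Service from Oct 17, 2023 to Dec 14, 2024: 424 days.
Wellness Stipend — status full-time ✗ (requires seasonal or temporary) → not eligible.
Home Office Allowance — status full-time ✓; service 424 days < 3 years (≈1095 days) ✗ → not eligible.
Legal Services Plan — service 424 days ≥ 12 months (≈360 days) ✓; grade IC4 ≥ IC2 ✓; site Boise ✗ (not Fresno or Madison) → not eligible.
Meal Allowance — service 424 days ≥ 9 months (≈270 days) ✓; rating 5 ≥ 3 ✓; 40 hrs/wk ≥ 24 ✓; dept QA ✗ → not eligible.
Phone Allowance — service 424 days ≥ 45 days ✓; 40 hrs/wk ≥ 32 ✓; site Boise ✗ (not Fresno) → not eligible.
Charitable Gift Match — status full-time ✗ (requires part-time, seasonal, or temporary) → not eligible.
Pension Scheme — status full-time ✓ (not excluded); service 424 days ≥ 12 months (≈360 days) ✓; age 44 ≥ 21 ✓; rating 5 ≥ 3 ✓ → eligible.
Paid Parental Leave — status full-time ✓; service 424 days ≥ 2 months (≈60 days) ✓; age 44 ≥ 25 ✓ → eligible.
Equipment Allowance — status full-time ✗ (requires temporary) → not eligible.

Pension Scheme, Paid Parental Leave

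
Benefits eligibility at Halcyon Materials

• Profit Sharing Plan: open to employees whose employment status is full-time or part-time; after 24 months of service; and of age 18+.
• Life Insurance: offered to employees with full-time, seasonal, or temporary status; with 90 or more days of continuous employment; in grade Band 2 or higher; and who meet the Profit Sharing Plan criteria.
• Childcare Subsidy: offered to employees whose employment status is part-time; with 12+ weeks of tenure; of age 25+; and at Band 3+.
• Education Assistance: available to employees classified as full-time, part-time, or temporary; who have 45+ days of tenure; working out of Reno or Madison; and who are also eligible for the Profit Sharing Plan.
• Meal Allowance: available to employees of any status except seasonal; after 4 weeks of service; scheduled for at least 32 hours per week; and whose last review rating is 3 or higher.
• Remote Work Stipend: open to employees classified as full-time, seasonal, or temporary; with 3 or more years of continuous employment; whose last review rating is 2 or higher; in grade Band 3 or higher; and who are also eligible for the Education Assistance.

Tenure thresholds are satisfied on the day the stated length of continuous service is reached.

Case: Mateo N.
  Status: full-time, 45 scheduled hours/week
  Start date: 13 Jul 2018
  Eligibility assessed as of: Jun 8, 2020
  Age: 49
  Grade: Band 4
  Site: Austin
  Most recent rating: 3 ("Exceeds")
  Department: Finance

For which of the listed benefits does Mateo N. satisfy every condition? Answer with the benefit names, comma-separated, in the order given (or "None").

Service from 13 Jul 2018 to Jun 8, 2020: 696 days.
Profit Sharing Plan — status full-time ✓; service 696 days < 24 months (≈720 days) ✗ → not eligible.
Life Insurance — status full-time ✓; service 696 days ≥ 90 days ✓; grade Band 4 ≥ Band 2 ✓; not eligible for Profit Sharing Plan ✗ → not eligible.
Childcare Subsidy — status full-time ✗ (requires part-time) → not eligible.
Education Assistance — status full-time ✓; service 696 days ≥ 45 days ✓; site Austin ✗ (not Reno or Madison) → not eligible.
Meal Allowance — status full-time ✓ (not excluded); service 696 days ≥ 4 weeks (≈28 days) ✓; 45 hrs/wk ≥ 32 ✓; rating 3 ≥ 3 ✓ → eligible.
Remote Work Stipend — status full-time ✓; service 696 days < 3 years (≈1095 days) ✗ → not eligible.

Meal Allowance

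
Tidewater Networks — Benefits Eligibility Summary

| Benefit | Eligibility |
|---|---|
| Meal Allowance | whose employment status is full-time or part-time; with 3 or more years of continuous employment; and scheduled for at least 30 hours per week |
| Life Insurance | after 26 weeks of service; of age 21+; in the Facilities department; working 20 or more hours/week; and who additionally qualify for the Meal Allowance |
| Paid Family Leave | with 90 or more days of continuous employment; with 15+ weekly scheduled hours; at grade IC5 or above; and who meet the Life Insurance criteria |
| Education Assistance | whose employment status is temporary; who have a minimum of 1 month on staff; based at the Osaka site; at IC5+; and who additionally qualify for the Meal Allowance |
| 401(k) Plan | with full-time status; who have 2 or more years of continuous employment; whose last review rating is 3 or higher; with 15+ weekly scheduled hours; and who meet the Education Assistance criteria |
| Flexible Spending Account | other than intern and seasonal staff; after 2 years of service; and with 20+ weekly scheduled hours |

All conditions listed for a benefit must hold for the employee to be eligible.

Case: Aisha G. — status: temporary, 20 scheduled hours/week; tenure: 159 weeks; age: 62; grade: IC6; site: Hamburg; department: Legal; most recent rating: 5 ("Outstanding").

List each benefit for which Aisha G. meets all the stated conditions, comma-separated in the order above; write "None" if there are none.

Flexible Spending Account

Meal Allowance — status temporary ✗ (requires full-time or part-time) → not eligible.
Life Insurance — service 159 weeks ≥ 26 weeks ✓; age 62 ≥ 21 ✓; dept Legal ✗ → not eligible.
Paid Family Leave — service 159 weeks ≥ 90 days ✓; 20 hrs/wk ≥ 15 ✓; grade IC6 ≥ IC5 ✓; not eligible for Life Insurance ✗ → not eligible.
Education Assistance — status temporary ✓; service 159 weeks ≥ 1 month (≈30 days) ✓; site Hamburg ✗ (not Osaka) → not eligible.
401(k) Plan — status temporary ✗ (requires full-time) → not eligible.
Flexible Spending Account — status temporary ✓ (not excluded); service 159 weeks ≥ 2 years (≈730 days) ✓; 20 hrs/wk ≥ 20 ✓ → eligible.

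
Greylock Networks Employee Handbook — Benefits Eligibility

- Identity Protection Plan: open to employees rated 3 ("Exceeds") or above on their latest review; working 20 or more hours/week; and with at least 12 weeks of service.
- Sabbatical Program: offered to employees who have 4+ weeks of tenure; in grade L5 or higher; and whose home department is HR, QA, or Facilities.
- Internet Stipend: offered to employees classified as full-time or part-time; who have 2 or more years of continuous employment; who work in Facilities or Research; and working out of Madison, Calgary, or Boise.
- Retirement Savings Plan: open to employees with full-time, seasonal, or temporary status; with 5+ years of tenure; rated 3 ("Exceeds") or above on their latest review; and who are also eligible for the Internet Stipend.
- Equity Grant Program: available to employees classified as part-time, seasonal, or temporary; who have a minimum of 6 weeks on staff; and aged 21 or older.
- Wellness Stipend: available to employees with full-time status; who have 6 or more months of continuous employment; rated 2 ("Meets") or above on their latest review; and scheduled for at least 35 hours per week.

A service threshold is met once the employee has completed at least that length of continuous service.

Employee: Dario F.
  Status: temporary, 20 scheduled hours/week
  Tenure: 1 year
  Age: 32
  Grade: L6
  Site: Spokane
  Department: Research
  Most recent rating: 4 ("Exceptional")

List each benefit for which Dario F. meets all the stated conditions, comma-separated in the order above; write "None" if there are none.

Identity Protection Plan, Equity Grant Program

Identity Protection Plan — rating 4 ≥ 3 ✓; 20 hrs/wk ≥ 20 ✓; service 1 year ≥ 12 weeks (≈84 days) ✓ → eligible.
Sabbatical Program — service 1 year ≥ 4 weeks (≈28 days) ✓; grade L6 ≥ L5 ✓; dept Research ✗ → not eligible.
Internet Stipend — status temporary ✗ (requires full-time or part-time) → not eligible.
Retirement Savings Plan — status temporary ✓; service 1 year < 5 years ✗ → not eligible.
Equity Grant Program — status temporary ✓; service 1 year ≥ 6 weeks (≈42 days) ✓; age 32 ≥ 21 ✓ → eligible.
Wellness Stipend — status temporary ✗ (requires full-time) → not eligible.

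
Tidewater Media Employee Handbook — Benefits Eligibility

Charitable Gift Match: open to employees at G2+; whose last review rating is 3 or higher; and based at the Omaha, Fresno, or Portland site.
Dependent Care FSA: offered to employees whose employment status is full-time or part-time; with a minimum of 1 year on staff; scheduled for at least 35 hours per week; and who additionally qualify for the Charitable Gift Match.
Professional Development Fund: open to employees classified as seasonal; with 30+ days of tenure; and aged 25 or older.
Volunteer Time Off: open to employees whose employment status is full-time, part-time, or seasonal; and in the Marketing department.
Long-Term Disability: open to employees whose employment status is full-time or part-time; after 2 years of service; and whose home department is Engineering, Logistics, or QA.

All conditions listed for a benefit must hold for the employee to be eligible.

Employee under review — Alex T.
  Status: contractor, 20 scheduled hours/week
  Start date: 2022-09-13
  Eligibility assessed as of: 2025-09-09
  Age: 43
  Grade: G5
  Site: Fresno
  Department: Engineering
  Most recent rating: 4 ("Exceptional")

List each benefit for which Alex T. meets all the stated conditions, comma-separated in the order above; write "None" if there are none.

Service from 2022-09-13 to 2025-09-09: 1092 days.
Charitable Gift Match — grade G5 ≥ G2 ✓; rating 4 ≥ 3 ✓; site Fresno ✓ → eligible.
Dependent Care FSA — status contractor ✗ (requires full-time or part-time) → not eligible.
Professional Development Fund — status contractor ✗ (requires seasonal) → not eligible.
Volunteer Time Off — status contractor ✗ (requires full-time, part-time, or seasonal) → not eligible.
Long-Term Disability — status contractor ✗ (requires full-time or part-time) → not eligible.

Charitable Gift Match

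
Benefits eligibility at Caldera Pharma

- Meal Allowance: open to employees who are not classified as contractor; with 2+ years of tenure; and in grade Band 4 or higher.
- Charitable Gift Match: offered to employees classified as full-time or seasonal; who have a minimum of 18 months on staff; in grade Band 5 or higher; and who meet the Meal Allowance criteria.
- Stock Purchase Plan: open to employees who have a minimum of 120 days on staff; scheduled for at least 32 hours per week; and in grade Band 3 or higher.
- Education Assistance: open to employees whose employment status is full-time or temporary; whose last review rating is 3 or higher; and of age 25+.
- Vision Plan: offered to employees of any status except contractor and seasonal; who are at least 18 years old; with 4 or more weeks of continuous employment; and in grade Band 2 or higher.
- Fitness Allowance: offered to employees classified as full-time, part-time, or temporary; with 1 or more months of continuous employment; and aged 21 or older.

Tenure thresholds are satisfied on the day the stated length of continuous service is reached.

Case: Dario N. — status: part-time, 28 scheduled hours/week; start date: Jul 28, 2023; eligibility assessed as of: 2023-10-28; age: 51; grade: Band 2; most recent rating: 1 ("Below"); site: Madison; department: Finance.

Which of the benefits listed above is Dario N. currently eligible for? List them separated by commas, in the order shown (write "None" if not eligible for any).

Service from Jul 28, 2023 to 2023-10-28: 92 days.
Meal Allowance — status part-time ✓ (not excluded); service 92 days < 2 years (≈730 days) ✗ → not eligible.
Charitable Gift Match — status part-time ✗ (requires full-time or seasonal) → not eligible.
Stock Purchase Plan — service 92 days < 120 days ✗ → not eligible.
Education Assistance — status part-time ✗ (requires full-time or temporary) → not eligible.
Vision Plan — status part-time ✓ (not excluded); age 51 ≥ 18 ✓; service 92 days ≥ 4 weeks (≈28 days) ✓; grade Band 2 ≥ Band 2 ✓ → eligible.
Fitness Allowance — status part-time ✓; service 92 days ≥ 1 month (≈30 days) ✓; age 51 ≥ 21 ✓ → eligible.

Vision Plan, Fitness Allowance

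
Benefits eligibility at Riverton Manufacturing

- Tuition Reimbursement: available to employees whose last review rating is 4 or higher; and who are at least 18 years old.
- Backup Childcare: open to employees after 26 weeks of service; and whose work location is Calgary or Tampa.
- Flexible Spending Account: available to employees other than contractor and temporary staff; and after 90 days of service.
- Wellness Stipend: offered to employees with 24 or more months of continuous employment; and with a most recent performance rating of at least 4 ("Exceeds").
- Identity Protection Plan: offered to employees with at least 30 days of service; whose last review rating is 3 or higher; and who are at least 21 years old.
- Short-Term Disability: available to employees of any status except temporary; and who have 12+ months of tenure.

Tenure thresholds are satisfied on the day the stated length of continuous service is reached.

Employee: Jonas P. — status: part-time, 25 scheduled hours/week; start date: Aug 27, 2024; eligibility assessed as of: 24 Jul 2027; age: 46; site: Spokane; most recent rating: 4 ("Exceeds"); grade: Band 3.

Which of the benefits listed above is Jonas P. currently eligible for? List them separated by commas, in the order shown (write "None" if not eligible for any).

Service from Aug 27, 2024 to 24 Jul 2027: 1061 days.
Tuition Reimbursement — rating 4 ≥ 4 ✓; age 46 ≥ 18 ✓ → eligible.
Backup Childcare — service 1061 days ≥ 26 weeks (≈182 days) ✓; site Spokane ✗ (not Calgary or Tampa) → not eligible.
Flexible Spending Account — status part-time ✓ (not excluded); service 1061 days ≥ 90 days ✓ → eligible.
Wellness Stipend — service 1061 days ≥ 24 months (≈720 days) ✓; rating 4 ≥ 4 ✓ → eligible.
Identity Protection Plan — service 1061 days ≥ 30 days ✓; rating 4 ≥ 3 ✓; age 46 ≥ 21 ✓ → eligible.
Short-Term Disability — status part-time ✓ (not excluded); service 1061 days ≥ 12 months (≈360 days) ✓ → eligible.

Tuition Reimbursement, Flexible Spending Account, Wellness Stipend, Identity Protection Plan, Short-Term Disability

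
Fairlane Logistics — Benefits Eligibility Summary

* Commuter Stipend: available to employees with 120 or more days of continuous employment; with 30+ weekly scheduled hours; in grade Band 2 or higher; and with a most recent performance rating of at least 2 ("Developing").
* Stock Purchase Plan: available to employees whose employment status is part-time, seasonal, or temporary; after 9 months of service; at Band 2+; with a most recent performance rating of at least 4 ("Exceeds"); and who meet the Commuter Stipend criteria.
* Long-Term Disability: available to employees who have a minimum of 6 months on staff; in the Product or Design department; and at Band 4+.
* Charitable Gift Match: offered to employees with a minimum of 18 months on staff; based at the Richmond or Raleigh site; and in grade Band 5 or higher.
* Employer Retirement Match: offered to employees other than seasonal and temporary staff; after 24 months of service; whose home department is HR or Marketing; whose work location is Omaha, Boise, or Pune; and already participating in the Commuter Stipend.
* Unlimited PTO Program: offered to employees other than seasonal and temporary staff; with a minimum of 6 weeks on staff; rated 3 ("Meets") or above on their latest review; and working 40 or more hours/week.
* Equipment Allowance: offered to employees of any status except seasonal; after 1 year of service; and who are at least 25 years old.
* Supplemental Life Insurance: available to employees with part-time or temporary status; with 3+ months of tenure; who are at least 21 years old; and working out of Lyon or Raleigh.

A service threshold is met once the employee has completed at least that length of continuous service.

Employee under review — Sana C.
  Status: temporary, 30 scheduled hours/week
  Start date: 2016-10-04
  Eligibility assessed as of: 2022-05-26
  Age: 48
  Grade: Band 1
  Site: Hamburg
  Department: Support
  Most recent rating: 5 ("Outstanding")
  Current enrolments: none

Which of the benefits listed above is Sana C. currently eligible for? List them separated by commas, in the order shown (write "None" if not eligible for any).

Service from 2016-10-04 to 2022-05-26: 2060 days.
Commuter Stipend — service 2060 days ≥ 120 days ✓; 30 hrs/wk ≥ 30 ✓; grade Band 1 < Band 2 ✗ → not eligible.
Stock Purchase Plan — status temporary ✓; service 2060 days ≥ 9 months (≈270 days) ✓; grade Band 1 < Band 2 ✗ → not eligible.
Long-Term Disability — service 2060 days ≥ 6 months (≈180 days) ✓; dept Support ✗ → not eligible.
Charitable Gift Match — service 2060 days ≥ 18 months (≈540 days) ✓; site Hamburg ✗ (not Richmond or Raleigh) → not eligible.
Employer Retirement Match — status temporary ✗ (excluded) → not eligible.
Unlimited PTO Program — status temporary ✗ (excluded) → not eligible.
Equipment Allowance — status temporary ✓ (not excluded); service 2060 days ≥ 1 year (≈365 days) ✓; age 48 ≥ 25 ✓ → eligible.
Supplemental Life Insurance — status temporary ✓; service 2060 days ≥ 3 months (≈90 days) ✓; age 48 ≥ 21 ✓; site Hamburg ✗ (not Lyon or Raleigh) → not eligible.

Equipment Allowance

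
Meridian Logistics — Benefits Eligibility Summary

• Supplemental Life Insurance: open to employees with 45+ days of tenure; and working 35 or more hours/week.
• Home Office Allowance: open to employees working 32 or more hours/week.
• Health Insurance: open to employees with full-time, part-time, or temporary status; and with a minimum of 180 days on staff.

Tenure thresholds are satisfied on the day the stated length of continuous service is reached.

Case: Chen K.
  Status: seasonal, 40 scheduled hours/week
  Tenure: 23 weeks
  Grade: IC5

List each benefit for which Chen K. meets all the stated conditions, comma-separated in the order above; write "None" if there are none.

Supplemental Life Insurance — service 23 weeks ≥ 45 days ✓; 40 hrs/wk ≥ 35 ✓ → eligible.
Home Office Allowance — 40 hrs/wk ≥ 32 ✓ → eligible.
Health Insurance — status seasonal ✗ (requires full-time, part-time, or temporary) → not eligible.

Supplemental Life Insurance, Home Office Allowance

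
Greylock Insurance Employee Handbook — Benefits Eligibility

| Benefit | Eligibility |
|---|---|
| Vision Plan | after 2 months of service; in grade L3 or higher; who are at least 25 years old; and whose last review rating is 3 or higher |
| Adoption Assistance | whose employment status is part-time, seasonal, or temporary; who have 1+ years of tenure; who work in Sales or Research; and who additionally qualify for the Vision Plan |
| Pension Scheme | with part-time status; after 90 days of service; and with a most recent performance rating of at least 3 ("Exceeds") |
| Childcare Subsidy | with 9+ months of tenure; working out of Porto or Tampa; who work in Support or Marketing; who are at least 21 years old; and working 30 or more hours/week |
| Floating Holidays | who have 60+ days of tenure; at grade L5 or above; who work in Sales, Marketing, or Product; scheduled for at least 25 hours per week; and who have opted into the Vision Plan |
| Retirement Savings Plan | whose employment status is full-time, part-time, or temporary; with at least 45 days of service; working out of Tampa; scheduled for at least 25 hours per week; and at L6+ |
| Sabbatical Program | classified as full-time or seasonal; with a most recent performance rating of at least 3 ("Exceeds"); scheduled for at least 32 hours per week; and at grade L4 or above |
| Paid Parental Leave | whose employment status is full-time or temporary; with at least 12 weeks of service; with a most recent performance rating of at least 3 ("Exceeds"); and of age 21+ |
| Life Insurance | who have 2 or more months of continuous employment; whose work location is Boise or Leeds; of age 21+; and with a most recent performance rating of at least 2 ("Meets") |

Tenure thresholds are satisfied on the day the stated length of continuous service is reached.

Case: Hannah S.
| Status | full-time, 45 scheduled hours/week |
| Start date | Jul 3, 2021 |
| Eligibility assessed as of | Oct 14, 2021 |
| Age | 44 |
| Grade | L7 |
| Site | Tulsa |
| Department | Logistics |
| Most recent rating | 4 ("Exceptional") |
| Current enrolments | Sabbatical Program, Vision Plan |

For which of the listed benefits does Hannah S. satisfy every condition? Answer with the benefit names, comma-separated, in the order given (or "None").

Vision Plan, Sabbatical Program, Paid Parental Leave

Service from Jul 3, 2021 to Oct 14, 2021: 103 days.
Vision Plan — service 103 days ≥ 2 months (≈60 days) ✓; grade L7 ≥ L3 ✓; age 44 ≥ 25 ✓; rating 4 ≥ 3 ✓ → eligible.
Adoption Assistance — status full-time ✗ (requires part-time, seasonal, or temporary) → not eligible.
Pension Scheme — status full-time ✗ (requires part-time) → not eligible.
Childcare Subsidy — service 103 days < 9 months (≈270 days) ✗ → not eligible.
Floating Holidays — service 103 days ≥ 60 days ✓; grade L7 ≥ L5 ✓; dept Logistics ✗ → not eligible.
Retirement Savings Plan — status full-time ✓; service 103 days ≥ 45 days ✓; site Tulsa ✗ (not Tampa) → not eligible.
Sabbatical Program — status full-time ✓; rating 4 ≥ 3 ✓; 45 hrs/wk ≥ 32 ✓; grade L7 ≥ L4 ✓ → eligible.
Paid Parental Leave — status full-time ✓; service 103 days ≥ 12 weeks (≈84 days) ✓; rating 4 ≥ 3 ✓; age 44 ≥ 21 ✓ → eligible.
Life Insurance — service 103 days ≥ 2 months (≈60 days) ✓; site Tulsa ✗ (not Boise or Leeds) → not eligible.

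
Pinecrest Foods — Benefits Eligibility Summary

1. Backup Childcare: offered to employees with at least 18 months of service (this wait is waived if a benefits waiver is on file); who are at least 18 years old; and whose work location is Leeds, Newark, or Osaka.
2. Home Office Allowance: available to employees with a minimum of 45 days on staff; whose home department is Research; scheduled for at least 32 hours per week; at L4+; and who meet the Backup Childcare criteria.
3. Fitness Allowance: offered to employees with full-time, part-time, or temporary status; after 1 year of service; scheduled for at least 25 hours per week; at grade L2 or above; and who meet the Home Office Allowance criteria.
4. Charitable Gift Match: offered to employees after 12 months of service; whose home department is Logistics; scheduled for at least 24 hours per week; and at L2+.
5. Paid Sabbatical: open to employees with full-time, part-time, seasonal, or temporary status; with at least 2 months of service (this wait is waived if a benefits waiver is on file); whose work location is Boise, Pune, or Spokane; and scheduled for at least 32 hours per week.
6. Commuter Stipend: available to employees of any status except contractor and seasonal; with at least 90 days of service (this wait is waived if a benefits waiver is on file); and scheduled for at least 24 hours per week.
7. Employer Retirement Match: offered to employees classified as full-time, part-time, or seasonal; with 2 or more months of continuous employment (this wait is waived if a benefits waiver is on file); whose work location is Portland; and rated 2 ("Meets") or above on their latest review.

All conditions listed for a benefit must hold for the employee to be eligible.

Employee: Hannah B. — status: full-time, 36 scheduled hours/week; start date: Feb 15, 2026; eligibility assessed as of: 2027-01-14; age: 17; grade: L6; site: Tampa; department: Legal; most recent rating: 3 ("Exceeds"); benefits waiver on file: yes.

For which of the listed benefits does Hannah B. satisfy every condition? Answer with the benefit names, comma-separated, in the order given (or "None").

Commuter Stipend

Service from Feb 15, 2026 to 2027-01-14: 333 days.
Backup Childcare — benefits waiver on file ✓; age 17 < 18 ✗ → not eligible.
Home Office Allowance — service 333 days ≥ 45 days ✓; dept Legal ✗ → not eligible.
Fitness Allowance — status full-time ✓; service 333 days < 1 year (≈365 days) ✗ → not eligible.
Charitable Gift Match — service 333 days < 12 months (≈360 days) ✗ → not eligible.
Paid Sabbatical — status full-time ✓; benefits waiver on file ✓; site Tampa ✗ (not Boise, Pune, or Spokane) → not eligible.
Commuter Stipend — status full-time ✓ (not excluded); benefits waiver on file ✓; 36 hrs/wk ≥ 24 ✓ → eligible.
Employer Retirement Match — status full-time ✓; benefits waiver on file ✓; site Tampa ✗ (not Portland) → not eligible.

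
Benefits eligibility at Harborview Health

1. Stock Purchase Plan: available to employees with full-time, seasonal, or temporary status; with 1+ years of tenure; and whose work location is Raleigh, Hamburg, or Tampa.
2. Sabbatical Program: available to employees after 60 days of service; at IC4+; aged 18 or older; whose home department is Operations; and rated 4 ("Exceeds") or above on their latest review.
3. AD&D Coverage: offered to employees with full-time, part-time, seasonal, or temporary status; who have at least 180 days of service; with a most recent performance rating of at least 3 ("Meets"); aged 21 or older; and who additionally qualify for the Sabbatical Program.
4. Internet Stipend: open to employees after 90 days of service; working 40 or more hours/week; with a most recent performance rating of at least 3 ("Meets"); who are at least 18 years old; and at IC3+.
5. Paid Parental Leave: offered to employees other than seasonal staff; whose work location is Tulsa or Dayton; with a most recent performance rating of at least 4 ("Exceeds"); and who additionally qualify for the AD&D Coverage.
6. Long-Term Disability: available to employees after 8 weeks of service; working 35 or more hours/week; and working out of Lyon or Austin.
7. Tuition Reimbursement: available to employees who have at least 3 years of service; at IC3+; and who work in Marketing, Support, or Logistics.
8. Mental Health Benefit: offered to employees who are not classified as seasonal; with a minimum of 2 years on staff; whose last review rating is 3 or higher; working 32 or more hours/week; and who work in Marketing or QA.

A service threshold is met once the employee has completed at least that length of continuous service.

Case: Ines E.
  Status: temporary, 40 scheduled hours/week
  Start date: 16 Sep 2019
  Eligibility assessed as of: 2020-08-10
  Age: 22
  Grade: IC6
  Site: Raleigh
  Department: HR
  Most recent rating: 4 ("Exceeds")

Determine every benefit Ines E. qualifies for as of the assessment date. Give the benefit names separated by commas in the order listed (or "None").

Service from 16 Sep 2019 to 2020-08-10: 329 days.
Stock Purchase Plan — status temporary ✓; service 329 days < 1 year (≈365 days) ✗ → not eligible.
Sabbatical Program — service 329 days ≥ 60 days ✓; grade IC6 ≥ IC4 ✓; age 22 ≥ 18 ✓; dept HR ✗ → not eligible.
AD&D Coverage — status temporary ✓; service 329 days ≥ 180 days ✓; rating 4 ≥ 3 ✓; age 22 ≥ 21 ✓; not eligible for Sabbatical Program ✗ → not eligible.
Internet Stipend — service 329 days ≥ 90 days ✓; 40 hrs/wk ≥ 40 ✓; rating 4 ≥ 3 ✓; age 22 ≥ 18 ✓; grade IC6 ≥ IC3 ✓ → eligible.
Paid Parental Leave — status temporary ✓ (not excluded); site Raleigh ✗ (not Tulsa or Dayton) → not eligible.
Long-Term Disability — service 329 days ≥ 8 weeks (≈56 days) ✓; 40 hrs/wk ≥ 35 ✓; site Raleigh ✗ (not Lyon or Austin) → not eligible.
Tuition Reimbursement — service 329 days < 3 years (≈1095 days) ✗ → not eligible.
Mental Health Benefit — status temporary ✓ (not excluded); service 329 days < 2 years (≈730 days) ✗ → not eligible.

Internet Stipend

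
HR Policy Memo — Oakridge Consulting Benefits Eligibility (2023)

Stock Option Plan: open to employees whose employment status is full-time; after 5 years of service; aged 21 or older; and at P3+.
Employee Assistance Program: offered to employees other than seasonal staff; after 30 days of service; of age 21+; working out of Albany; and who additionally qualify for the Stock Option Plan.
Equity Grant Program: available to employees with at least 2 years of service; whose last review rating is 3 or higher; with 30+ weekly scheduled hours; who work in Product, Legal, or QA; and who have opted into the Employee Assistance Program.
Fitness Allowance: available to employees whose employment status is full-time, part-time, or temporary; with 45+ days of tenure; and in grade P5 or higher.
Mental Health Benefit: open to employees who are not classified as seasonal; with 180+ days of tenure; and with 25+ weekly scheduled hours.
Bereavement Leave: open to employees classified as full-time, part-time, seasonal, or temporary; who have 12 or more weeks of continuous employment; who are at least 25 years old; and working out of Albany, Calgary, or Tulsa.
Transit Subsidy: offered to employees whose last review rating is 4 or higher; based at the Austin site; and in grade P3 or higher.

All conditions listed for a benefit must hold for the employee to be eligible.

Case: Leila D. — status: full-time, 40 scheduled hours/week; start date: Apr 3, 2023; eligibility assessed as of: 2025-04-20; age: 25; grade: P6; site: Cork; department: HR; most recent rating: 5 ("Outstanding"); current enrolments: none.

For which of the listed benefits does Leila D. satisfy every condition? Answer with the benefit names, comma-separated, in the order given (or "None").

Fitness Allowance, Mental Health Benefit

Service from Apr 3, 2023 to 2025-04-20: 748 days.
Stock Option Plan — status full-time ✓; service 748 days < 5 years (≈1825 days) ✗ → not eligible.
Employee Assistance Program — status full-time ✓ (not excluded); service 748 days ≥ 30 days ✓; age 25 ≥ 21 ✓; site Cork ✗ (not Albany) → not eligible.
Equity Grant Program — service 748 days ≥ 2 years (≈730 days) ✓; rating 5 ≥ 3 ✓; 40 hrs/wk ≥ 30 ✓; dept HR ✗ → not eligible.
Fitness Allowance — status full-time ✓; service 748 days ≥ 45 days ✓; grade P6 ≥ P5 ✓ → eligible.
Mental Health Benefit — status full-time ✓ (not excluded); service 748 days ≥ 180 days ✓; 40 hrs/wk ≥ 25 ✓ → eligible.
Bereavement Leave — status full-time ✓; service 748 days ≥ 12 weeks (≈84 days) ✓; age 25 ≥ 25 ✓; site Cork ✗ (not Albany, Calgary, or Tulsa) → not eligible.
Transit Subsidy — rating 5 ≥ 4 ✓; site Cork ✗ (not Austin) → not eligible.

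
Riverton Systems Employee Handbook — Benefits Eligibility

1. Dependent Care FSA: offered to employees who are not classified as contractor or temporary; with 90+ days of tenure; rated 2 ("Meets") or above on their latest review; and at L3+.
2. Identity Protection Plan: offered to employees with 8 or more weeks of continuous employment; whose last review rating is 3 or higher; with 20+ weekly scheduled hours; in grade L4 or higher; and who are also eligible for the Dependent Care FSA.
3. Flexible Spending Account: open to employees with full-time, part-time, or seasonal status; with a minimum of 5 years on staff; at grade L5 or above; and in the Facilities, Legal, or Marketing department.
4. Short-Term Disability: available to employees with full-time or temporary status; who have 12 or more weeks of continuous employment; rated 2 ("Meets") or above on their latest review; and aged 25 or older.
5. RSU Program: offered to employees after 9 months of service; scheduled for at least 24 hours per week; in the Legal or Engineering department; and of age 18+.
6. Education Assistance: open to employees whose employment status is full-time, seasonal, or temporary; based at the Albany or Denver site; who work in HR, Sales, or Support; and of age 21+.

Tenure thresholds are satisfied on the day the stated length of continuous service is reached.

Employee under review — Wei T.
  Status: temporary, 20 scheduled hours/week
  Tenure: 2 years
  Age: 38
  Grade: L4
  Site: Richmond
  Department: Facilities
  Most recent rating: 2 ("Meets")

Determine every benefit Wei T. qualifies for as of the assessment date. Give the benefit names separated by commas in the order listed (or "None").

Dependent Care FSA — status temporary ✗ (excluded) → not eligible.
Identity Protection Plan — service 2 years ≥ 8 weeks (≈56 days) ✓; rating 2 < 3 ✗ → not eligible.
Flexible Spending Account — status temporary ✗ (requires full-time, part-time, or seasonal) → not eligible.
Short-Term Disability — status temporary ✓; service 2 years ≥ 12 weeks (≈84 days) ✓; rating 2 ≥ 2 ✓; age 38 ≥ 25 ✓ → eligible.
RSU Program — service 2 years ≥ 9 months (≈270 days) ✓; 20 hrs/wk < 24 ✗ → not eligible.
Education Assistance — status temporary ✓; site Richmond ✗ (not Albany or Denver) → not eligible.

Short-Term Disability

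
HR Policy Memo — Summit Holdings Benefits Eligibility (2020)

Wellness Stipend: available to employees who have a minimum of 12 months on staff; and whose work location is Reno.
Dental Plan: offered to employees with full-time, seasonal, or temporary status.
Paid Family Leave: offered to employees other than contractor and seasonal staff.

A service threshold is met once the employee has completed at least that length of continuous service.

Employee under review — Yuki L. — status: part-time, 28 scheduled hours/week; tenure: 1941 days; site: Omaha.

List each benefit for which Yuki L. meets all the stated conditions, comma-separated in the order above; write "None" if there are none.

Wellness Stipend — service 1941 days ≥ 12 months (≈360 days) ✓; site Omaha ✗ (not Reno) → not eligible.
Dental Plan — status part-time ✗ (requires full-time, seasonal, or temporary) → not eligible.
Paid Family Leave — status part-time ✓ (not excluded) → eligible.

Paid Family Leave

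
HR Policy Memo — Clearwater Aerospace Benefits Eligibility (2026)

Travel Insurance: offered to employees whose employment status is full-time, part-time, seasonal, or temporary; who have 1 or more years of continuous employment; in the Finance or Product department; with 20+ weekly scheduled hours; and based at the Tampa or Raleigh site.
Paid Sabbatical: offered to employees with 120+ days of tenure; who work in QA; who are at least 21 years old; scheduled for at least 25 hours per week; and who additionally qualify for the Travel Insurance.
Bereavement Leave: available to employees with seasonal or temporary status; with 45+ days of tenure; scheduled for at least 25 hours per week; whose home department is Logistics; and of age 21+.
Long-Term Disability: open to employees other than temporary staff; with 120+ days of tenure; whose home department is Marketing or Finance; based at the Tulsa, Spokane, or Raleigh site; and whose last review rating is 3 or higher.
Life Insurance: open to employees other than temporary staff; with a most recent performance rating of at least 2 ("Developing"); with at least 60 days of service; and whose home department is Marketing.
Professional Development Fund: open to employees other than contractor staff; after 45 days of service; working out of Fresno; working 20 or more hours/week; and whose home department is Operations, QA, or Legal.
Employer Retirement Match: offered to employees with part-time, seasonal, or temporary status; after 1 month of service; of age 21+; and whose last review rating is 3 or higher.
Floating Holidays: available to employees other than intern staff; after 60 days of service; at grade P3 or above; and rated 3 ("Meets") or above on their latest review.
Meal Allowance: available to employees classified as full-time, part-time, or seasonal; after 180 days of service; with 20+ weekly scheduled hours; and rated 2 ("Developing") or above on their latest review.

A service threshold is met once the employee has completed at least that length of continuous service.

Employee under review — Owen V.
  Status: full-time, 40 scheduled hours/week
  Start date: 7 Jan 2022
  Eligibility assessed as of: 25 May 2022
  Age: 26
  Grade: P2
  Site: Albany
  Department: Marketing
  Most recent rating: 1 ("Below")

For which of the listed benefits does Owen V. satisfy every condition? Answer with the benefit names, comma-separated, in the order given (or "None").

None

Service from 7 Jan 2022 to 25 May 2022: 138 days.
Travel Insurance — status full-time ✓; service 138 days < 1 year (≈365 days) ✗ → not eligible.
Paid Sabbatical — service 138 days ≥ 120 days ✓; dept Marketing ✗ → not eligible.
Bereavement Leave — status full-time ✗ (requires seasonal or temporary) → not eligible.
Long-Term Disability — status full-time ✓ (not excluded); service 138 days ≥ 120 days ✓; dept Marketing ✓; site Albany ✗ (not Tulsa, Spokane, or Raleigh) → not eligible.
Life Insurance — status full-time ✓ (not excluded); rating 1 < 2 ✗ → not eligible.
Professional Development Fund — status full-time ✓ (not excluded); service 138 days ≥ 45 days ✓; site Albany ✗ (not Fresno) → not eligible.
Employer Retirement Match — status full-time ✗ (requires part-time, seasonal, or temporary) → not eligible.
Floating Holidays — status full-time ✓ (not excluded); service 138 days ≥ 60 days ✓; grade P2 < P3 ✗ → not eligible.
Meal Allowance — status full-time ✓; service 138 days < 180 days ✗ → not eligible.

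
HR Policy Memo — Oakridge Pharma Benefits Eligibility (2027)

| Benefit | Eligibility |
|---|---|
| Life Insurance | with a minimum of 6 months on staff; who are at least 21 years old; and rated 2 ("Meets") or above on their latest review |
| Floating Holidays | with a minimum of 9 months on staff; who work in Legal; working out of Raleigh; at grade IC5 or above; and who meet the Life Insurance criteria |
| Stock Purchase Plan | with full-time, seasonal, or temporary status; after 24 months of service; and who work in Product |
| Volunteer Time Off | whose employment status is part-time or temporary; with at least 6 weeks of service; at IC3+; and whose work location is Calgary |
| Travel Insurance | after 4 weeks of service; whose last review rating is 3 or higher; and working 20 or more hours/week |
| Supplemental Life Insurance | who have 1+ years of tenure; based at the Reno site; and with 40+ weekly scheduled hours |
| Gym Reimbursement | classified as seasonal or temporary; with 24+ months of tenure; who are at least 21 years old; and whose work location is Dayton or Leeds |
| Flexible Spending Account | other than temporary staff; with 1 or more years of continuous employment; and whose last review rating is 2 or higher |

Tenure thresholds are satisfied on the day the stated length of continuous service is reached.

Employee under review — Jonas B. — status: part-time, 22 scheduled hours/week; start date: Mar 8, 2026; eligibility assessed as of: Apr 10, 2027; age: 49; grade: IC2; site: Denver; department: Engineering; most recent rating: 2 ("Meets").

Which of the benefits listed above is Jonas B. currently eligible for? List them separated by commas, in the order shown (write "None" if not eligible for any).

Life Insurance, Flexible Spending Account

Service from Mar 8, 2026 to Apr 10, 2027: 398 days.
Life Insurance — service 398 days ≥ 6 months (≈180 days) ✓; age 49 ≥ 21 ✓; rating 2 ≥ 2 ✓ → eligible.
Floating Holidays — service 398 days ≥ 9 months (≈270 days) ✓; dept Engineering ✗ → not eligible.
Stock Purchase Plan — status part-time ✗ (requires full-time, seasonal, or temporary) → not eligible.
Volunteer Time Off — status part-time ✓; service 398 days ≥ 6 weeks (≈42 days) ✓; grade IC2 < IC3 ✗ → not eligible.
Travel Insurance — service 398 days ≥ 4 weeks (≈28 days) ✓; rating 2 < 3 ✗ → not eligible.
Supplemental Life Insurance — service 398 days ≥ 1 year (≈365 days) ✓; site Denver ✗ (not Reno) → not eligible.
Gym Reimbursement — status part-time ✗ (requires seasonal or temporary) → not eligible.
Flexible Spending Account — status part-time ✓ (not excluded); service 398 days ≥ 1 year (≈365 days) ✓; rating 2 ≥ 2 ✓ → eligible.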